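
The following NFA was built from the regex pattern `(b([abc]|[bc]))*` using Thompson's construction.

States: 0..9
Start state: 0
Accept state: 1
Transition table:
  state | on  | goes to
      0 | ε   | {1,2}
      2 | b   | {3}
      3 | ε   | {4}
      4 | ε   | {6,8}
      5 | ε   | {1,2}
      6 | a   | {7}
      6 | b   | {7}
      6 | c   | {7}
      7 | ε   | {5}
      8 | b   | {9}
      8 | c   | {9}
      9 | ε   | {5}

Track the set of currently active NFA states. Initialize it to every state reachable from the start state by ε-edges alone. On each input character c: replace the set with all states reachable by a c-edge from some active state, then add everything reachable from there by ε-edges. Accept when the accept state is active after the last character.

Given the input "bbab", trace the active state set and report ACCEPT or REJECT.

Answer: REJECT

Steps:
S₀ = ε-closure({0}) = {0,1,2}
'b' @ 1: {3,4,6,8}
'b' @ 2: {1,2,5,7,9}  ✓accept
'a' @ 3: {}  — no active states
rest 'b' ignored (set empty)
final: {}; accept 1 not in set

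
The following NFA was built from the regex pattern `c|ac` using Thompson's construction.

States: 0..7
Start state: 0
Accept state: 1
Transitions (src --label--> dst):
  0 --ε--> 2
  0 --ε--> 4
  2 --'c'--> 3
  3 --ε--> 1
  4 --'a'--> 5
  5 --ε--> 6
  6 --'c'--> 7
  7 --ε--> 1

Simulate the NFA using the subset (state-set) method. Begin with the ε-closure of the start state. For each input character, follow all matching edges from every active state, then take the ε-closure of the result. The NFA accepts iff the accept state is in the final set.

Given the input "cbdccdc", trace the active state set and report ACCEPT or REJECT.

Answer: REJECT

Steps:
start: ε-closure({0}) = {0,2,4}
'c' @ 1: {1,3}  (accept∈set)
'b' @ 2: {}  — dead — no transitions
rest 'dccdc' ignored (set empty)
end set {} — state 1 not in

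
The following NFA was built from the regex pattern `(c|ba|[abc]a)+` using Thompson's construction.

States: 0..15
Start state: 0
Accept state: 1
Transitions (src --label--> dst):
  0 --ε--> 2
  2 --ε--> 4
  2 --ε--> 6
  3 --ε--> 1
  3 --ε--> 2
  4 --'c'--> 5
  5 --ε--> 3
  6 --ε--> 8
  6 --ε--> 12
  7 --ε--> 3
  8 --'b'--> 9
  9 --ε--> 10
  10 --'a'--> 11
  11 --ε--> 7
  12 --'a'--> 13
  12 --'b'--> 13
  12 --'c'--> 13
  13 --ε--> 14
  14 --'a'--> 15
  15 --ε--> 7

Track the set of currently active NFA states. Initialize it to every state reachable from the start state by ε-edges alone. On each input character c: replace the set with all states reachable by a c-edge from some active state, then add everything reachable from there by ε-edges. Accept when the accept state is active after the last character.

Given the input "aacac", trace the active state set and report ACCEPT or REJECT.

Answer: ACCEPT

Trace:
S₀ = ε-closure({0}) = {0,2,4,6,8,12}
'a' @ 1: {13,14}
'a' @ 2: {1,2,3,4,6,7,8,12,15}  ✓accept
'c' @ 3: {1,2,3,4,5,6,8,12,13,14}  ✓accept
'a' @ 4: {1,2,3,4,6,7,8,12,13,14,15}  ✓accept
'c' @ 5: {1,2,3,4,5,6,8,12,13,14}  ✓accept
end set {1,2,3,4,5,6,8,12,13,14} — state 1 in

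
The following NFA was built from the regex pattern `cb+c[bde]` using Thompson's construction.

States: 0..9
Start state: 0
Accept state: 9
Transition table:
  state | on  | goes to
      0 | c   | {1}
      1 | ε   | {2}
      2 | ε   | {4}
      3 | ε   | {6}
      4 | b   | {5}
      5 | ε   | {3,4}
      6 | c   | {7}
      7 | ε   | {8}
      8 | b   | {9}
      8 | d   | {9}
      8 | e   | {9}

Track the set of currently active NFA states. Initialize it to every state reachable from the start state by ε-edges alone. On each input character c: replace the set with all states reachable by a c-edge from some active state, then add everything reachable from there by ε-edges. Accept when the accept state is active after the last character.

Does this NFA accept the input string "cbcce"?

initial (ε-close {0}): {0}
'c' @ 1: {1,2,4}
'b' @ 2: {3,4,5,6}
'c' @ 3: {7,8}
'c' @ 4: {}  — no active states
rest 'e' ignored (set empty)
end set {} — state 9 not in

Answer: REJECT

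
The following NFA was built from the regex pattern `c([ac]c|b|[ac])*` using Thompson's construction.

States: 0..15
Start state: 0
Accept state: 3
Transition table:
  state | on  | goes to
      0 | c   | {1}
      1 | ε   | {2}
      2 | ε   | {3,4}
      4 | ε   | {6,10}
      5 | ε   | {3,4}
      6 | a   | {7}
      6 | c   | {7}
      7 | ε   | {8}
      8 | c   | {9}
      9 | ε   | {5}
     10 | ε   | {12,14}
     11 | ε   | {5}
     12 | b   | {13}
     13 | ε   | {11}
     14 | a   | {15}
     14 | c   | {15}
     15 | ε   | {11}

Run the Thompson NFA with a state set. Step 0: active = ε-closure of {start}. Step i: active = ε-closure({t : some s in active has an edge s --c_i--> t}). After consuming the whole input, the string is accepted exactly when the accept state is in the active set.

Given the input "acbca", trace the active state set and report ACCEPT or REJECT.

Answer: REJECT

Derivation:
start: ε-closure({0}) = {0}
'a' @ 1: {}  — no active states
rest 'cbca' ignored (set empty)
end set {} — state 3 not in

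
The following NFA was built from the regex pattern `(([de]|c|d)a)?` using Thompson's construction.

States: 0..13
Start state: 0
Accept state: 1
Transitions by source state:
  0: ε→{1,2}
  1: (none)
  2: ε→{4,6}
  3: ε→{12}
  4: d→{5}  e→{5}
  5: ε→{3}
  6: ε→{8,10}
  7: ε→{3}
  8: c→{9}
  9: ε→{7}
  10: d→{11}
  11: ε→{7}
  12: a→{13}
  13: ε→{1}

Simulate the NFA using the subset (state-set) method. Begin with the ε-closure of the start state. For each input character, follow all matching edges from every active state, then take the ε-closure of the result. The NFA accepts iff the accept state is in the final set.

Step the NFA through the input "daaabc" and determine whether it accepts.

Answer: REJECT

Trace:
start: ε-closure({0}) = {0,1,2,4,6,8,10}
'd' @ 1: {3,5,7,11,12}
'a' @ 2: {1,13}  [accepting]
'a' @ 3: {}  — no active states
rest 'abc' ignored (set empty)
final: {}; accept 1 not in set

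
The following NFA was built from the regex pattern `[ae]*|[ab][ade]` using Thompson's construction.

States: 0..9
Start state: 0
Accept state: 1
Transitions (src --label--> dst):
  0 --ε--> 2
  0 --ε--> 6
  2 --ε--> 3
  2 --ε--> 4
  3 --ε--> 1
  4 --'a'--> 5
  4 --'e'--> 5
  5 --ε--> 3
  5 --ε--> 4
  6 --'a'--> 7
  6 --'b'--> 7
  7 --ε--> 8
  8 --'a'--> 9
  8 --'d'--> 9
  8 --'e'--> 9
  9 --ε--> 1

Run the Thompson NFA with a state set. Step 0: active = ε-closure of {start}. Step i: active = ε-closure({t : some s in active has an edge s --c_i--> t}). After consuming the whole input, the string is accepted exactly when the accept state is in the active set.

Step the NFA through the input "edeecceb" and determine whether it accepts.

Answer: REJECT

Derivation:
S₀ = ε-closure({0}) = {0,1,2,3,4,6}
'e' @ 1: {1,3,4,5}  (accept∈set)
'd' @ 2: {}  — state set empty
rest 'eecceb' ignored (set empty)
after full input: {}  (accept=1 not in)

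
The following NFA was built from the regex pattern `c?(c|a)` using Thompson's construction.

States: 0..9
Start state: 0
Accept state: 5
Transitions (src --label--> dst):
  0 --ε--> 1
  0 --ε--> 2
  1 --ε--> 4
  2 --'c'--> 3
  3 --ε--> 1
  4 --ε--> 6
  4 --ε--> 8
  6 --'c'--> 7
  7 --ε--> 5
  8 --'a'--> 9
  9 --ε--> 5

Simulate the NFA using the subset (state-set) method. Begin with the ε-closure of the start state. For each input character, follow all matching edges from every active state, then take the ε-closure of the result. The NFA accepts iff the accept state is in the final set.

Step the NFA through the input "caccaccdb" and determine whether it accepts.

Answer: REJECT

Steps:
S₀ = ε-closure({0}) = {0,1,2,4,6,8}
'c' @ 1: {1,3,4,5,6,7,8}  [accepting]
'a' @ 2: {5,9}  [accepting]
'c' @ 3: {}  — state set empty
rest 'caccdb' ignored (set empty)
end set {} — state 5 not in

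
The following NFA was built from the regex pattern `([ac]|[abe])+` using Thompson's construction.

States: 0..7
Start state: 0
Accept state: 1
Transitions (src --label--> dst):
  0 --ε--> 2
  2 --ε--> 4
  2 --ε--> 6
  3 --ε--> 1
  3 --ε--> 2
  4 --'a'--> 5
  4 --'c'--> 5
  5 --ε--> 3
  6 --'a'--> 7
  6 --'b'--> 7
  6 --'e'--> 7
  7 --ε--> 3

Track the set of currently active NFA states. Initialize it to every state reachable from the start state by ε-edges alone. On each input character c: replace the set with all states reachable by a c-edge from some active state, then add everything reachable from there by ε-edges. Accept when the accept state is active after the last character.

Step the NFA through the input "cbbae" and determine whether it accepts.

Answer: ACCEPT

Steps:
initial (ε-close {0}): {0,2,4,6}
'c' @ 1: {1,2,3,4,5,6}  [accepting]
'b' @ 2: {1,2,3,4,6,7}  [accepting]
'b' @ 3: {1,2,3,4,6,7}  [accepting]
'a' @ 4: {1,2,3,4,5,6,7}  [accepting]
'e' @ 5: {1,2,3,4,6,7}  [accepting]
after full input: {1,2,3,4,6,7}  (accept=1 in)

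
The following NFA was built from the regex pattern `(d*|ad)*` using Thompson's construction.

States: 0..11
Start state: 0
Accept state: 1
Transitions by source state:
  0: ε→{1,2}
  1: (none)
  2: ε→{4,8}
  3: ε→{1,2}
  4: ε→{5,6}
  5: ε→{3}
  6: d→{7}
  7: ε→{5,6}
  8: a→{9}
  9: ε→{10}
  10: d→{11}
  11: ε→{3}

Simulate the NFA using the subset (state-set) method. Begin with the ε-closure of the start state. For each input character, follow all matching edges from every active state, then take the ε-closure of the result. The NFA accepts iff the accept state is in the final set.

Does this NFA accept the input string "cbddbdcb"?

initial (ε-close {0}): {0,1,2,3,4,5,6,8}
'c' @ 1: {}  — dead — no transitions
rest 'bddbdcb' ignored (set empty)
after full input: {}  (accept=1 not in)

Answer: REJECT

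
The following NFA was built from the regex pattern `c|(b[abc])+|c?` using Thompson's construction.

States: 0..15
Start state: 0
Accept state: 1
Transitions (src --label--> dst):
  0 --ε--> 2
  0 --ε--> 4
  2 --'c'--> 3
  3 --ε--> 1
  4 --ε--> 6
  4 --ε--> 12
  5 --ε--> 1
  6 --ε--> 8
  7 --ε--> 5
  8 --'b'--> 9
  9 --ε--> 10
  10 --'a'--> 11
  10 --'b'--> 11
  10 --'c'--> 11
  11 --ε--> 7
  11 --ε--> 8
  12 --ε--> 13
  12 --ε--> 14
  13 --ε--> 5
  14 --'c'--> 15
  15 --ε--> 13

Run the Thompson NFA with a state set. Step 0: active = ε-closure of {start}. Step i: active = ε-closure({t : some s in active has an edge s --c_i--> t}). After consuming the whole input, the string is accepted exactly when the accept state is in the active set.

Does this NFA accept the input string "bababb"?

start: ε-closure({0}) = {0,1,2,4,5,6,8,12,13,14}
'b' @ 1: {9,10}
'a' @ 2: {1,5,7,8,11}  (accept∈set)
'b' @ 3: {9,10}
'a' @ 4: {1,5,7,8,11}  (accept∈set)
'b' @ 5: {9,10}
'b' @ 6: {1,5,7,8,11}  (accept∈set)
end set {1,5,7,8,11} — state 1 in

Answer: ACCEPT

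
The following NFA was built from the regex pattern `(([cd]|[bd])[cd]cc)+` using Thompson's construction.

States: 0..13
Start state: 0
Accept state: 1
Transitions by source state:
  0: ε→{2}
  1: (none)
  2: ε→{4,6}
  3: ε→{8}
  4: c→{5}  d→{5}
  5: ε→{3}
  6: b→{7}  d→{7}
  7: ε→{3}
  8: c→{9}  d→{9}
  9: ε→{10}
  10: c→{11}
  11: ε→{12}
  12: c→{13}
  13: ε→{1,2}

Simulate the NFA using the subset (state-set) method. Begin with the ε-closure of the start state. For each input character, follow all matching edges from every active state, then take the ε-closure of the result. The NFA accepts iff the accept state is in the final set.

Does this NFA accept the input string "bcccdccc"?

Answer: ACCEPT

Derivation:
initial (ε-close {0}): {0,2,4,6}
'b' @ 1: {3,7,8}
'c' @ 2: {9,10}
'c' @ 3: {11,12}
'c' @ 4: {1,2,4,6,13}  [accepting]
'd' @ 5: {3,5,7,8}
'c' @ 6: {9,10}
'c' @ 7: {11,12}
'c' @ 8: {1,2,4,6,13}  [accepting]
after full input: {1,2,4,6,13}  (accept=1 in)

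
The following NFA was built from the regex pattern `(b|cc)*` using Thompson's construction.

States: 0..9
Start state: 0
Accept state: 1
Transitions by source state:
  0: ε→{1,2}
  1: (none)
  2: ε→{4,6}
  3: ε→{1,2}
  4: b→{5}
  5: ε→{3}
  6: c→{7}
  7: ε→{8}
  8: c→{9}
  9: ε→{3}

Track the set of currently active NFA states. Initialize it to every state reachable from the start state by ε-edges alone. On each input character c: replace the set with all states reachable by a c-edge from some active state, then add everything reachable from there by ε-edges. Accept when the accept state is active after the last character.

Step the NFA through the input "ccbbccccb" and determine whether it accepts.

initial (ε-close {0}): {0,1,2,4,6}
'c' @ 1: {7,8}
'c' @ 2: {1,2,3,4,6,9}  ✓accept
'b' @ 3: {1,2,3,4,5,6}  ✓accept
'b' @ 4: {1,2,3,4,5,6}  ✓accept
'c' @ 5: {7,8}
'c' @ 6: {1,2,3,4,6,9}  ✓accept
'c' @ 7: {7,8}
'c' @ 8: {1,2,3,4,6,9}  ✓accept
'b' @ 9: {1,2,3,4,5,6}  ✓accept
final: {1,2,3,4,5,6}; accept 1 in set

Answer: ACCEPT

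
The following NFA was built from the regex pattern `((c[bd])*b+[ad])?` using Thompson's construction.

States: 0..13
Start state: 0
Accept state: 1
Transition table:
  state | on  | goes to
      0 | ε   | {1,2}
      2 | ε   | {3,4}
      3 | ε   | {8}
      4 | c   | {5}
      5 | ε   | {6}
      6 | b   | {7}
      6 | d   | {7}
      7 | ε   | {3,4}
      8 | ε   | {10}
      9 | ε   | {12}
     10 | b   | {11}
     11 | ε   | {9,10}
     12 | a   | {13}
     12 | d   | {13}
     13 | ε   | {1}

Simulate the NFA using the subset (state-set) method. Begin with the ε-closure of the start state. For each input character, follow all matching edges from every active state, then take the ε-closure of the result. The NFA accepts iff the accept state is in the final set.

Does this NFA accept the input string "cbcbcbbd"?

Answer: ACCEPT

Trace:
start: ε-closure({0}) = {0,1,2,3,4,8,10}
'c' @ 1: {5,6}
'b' @ 2: {3,4,7,8,10}
'c' @ 3: {5,6}
'b' @ 4: {3,4,7,8,10}
'c' @ 5: {5,6}
'b' @ 6: {3,4,7,8,10}
'b' @ 7: {9,10,11,12}
'd' @ 8: {1,13}  ✓accept
after full input: {1,13}  (accept=1 in)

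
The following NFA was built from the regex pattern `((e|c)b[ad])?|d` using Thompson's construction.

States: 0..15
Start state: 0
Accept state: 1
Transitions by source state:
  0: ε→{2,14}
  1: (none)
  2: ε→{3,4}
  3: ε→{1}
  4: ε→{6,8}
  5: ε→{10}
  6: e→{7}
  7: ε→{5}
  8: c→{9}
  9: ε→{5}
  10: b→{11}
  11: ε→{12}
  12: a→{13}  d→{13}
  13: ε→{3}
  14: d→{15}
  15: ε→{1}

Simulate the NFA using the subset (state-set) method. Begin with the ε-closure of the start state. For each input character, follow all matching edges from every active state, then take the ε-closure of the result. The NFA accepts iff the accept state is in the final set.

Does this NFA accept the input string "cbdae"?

S₀ = ε-closure({0}) = {0,1,2,3,4,6,8,14}
'c' @ 1: {5,9,10}
'b' @ 2: {11,12}
'd' @ 3: {1,3,13}  (accept∈set)
'a' @ 4: {}  — no active states
rest 'e' ignored (set empty)
after full input: {}  (accept=1 not in)

Answer: REJECT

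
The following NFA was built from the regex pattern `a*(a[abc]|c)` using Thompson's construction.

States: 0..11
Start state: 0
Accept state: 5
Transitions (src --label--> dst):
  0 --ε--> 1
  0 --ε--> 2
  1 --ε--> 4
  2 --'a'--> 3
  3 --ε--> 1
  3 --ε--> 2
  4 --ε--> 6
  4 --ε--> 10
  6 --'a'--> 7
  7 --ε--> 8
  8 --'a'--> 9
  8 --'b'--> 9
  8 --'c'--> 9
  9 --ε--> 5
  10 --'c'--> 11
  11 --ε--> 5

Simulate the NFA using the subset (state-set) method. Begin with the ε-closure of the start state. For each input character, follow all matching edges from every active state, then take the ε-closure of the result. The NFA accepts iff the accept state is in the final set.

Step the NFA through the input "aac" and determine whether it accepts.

Answer: ACCEPT

Derivation:
S₀ = ε-closure({0}) = {0,1,2,4,6,10}
'a' @ 1: {1,2,3,4,6,7,8,10}
'a' @ 2: {1,2,3,4,5,6,7,8,9,10}  ✓accept
'c' @ 3: {5,9,11}  ✓accept
end set {5,9,11} — state 5 in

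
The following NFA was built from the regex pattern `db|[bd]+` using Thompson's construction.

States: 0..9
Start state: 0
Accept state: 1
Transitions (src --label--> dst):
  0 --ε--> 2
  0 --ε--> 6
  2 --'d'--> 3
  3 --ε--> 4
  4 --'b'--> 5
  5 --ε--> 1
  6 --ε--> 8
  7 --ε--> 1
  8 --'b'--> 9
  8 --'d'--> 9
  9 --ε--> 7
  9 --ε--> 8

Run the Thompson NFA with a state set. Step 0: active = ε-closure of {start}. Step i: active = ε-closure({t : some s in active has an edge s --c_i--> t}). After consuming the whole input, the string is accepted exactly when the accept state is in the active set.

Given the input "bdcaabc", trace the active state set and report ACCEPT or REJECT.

Answer: REJECT

Derivation:
initial (ε-close {0}): {0,2,6,8}
'b' @ 1: {1,7,8,9}  (accept∈set)
'd' @ 2: {1,7,8,9}  (accept∈set)
'c' @ 3: {}  — dead — no transitions
rest 'aabc' ignored (set empty)
final: {}; accept 1 not in set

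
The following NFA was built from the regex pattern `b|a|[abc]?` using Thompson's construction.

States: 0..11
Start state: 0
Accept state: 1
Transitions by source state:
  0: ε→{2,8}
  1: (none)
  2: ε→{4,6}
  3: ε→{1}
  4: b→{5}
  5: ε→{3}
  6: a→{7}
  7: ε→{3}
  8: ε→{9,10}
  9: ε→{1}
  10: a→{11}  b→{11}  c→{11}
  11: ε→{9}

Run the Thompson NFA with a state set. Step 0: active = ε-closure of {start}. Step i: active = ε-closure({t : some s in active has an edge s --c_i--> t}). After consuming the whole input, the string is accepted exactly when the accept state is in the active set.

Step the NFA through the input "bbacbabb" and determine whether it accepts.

Answer: REJECT

Steps:
start: ε-closure({0}) = {0,1,2,4,6,8,9,10}
'b' @ 1: {1,3,5,9,11}  ✓accept
'b' @ 2: {}  — state set empty
rest 'acbabb' ignored (set empty)
after full input: {}  (accept=1 not in)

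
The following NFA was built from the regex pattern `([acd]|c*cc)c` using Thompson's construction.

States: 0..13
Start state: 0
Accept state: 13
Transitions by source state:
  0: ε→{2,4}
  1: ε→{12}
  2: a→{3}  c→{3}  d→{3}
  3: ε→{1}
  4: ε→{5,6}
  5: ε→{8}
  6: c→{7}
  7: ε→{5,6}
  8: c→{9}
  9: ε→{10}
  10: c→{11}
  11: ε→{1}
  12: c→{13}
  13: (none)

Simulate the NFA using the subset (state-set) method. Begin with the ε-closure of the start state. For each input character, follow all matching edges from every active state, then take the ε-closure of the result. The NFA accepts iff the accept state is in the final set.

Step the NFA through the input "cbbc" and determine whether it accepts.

Answer: REJECT

Trace:
S₀ = ε-closure({0}) = {0,2,4,5,6,8}
'c' @ 1: {1,3,5,6,7,8,9,10,12}
'b' @ 2: {}  — state set empty
rest 'bc' ignored (set empty)
end set {} — state 13 not in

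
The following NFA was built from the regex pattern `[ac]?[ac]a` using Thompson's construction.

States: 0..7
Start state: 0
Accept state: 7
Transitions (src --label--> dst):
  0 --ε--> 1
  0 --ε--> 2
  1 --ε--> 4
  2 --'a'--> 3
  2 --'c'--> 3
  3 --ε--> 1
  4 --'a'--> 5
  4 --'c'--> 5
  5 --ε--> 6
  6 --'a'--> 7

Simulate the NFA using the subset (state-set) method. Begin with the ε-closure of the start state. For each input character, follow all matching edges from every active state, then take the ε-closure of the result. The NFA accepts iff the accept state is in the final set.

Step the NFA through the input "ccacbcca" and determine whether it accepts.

start: ε-closure({0}) = {0,1,2,4}
'c' @ 1: {1,3,4,5,6}
'c' @ 2: {5,6}
'a' @ 3: {7}  [accepting]
'c' @ 4: {}  — no active states
rest 'bcca' ignored (set empty)
after full input: {}  (accept=7 not in)

Answer: REJECT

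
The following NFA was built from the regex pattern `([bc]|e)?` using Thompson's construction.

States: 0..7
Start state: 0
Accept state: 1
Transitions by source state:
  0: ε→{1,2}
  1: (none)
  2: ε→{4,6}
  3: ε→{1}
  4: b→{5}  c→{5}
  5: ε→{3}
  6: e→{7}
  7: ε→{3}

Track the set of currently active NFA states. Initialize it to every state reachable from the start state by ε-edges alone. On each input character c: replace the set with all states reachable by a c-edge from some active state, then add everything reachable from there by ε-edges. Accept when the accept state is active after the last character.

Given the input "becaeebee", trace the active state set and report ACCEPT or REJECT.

start: ε-closure({0}) = {0,1,2,4,6}
'b' @ 1: {1,3,5}  ✓accept
'e' @ 2: {}  — no active states
rest 'caeebee' ignored (set empty)
end set {} — state 1 not in

Answer: REJECT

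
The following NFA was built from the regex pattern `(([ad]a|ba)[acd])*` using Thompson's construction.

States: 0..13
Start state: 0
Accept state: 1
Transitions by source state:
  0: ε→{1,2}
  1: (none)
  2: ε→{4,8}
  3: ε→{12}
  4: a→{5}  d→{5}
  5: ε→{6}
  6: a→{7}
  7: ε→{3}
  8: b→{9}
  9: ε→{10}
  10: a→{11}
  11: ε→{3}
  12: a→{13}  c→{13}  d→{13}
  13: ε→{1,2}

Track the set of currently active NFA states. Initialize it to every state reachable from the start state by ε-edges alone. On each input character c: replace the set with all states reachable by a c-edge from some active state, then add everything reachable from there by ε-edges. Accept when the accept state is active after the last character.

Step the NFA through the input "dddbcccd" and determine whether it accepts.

S₀ = ε-closure({0}) = {0,1,2,4,8}
'd' @ 1: {5,6}
'd' @ 2: {}  — no active states
rest 'dbcccd' ignored (set empty)
final: {}; accept 1 not in set

Answer: REJECT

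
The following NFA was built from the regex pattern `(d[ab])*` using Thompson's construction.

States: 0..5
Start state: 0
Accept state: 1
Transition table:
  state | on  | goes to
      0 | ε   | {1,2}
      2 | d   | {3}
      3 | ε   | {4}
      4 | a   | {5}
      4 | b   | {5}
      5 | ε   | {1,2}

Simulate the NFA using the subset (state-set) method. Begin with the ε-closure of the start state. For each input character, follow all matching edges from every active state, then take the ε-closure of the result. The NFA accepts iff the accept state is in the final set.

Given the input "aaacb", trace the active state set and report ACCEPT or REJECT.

S₀ = ε-closure({0}) = {0,1,2}
'a' @ 1: {}  — dead — no transitions
rest 'aacb' ignored (set empty)
after full input: {}  (accept=1 not in)

Answer: REJECT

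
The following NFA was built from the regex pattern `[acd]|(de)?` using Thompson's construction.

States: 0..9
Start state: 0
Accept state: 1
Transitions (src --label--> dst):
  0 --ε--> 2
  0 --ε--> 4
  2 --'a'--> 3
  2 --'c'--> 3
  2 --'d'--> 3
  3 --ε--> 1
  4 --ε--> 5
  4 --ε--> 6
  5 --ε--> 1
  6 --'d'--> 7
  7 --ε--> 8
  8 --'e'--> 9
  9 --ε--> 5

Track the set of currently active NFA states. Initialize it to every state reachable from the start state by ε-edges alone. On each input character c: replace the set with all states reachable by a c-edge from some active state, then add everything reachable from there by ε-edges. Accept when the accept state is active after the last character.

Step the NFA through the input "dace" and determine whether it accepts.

initial (ε-close {0}): {0,1,2,4,5,6}
'd' @ 1: {1,3,7,8}  (accept∈set)
'a' @ 2: {}  — no active states
rest 'ce' ignored (set empty)
final: {}; accept 1 not in set

Answer: REJECT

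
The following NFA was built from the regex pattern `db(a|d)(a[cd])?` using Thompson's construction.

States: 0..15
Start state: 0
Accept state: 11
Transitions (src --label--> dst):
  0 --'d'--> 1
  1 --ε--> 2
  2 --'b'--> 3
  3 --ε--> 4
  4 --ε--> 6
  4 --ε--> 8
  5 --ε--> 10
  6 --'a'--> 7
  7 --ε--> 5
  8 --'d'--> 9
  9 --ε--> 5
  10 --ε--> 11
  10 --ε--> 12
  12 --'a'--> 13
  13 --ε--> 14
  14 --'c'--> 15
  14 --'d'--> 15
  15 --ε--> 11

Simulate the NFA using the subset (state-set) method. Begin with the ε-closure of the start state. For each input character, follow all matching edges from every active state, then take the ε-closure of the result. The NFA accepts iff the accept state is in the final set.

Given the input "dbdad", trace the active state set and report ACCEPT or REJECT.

Answer: ACCEPT

Trace:
start: ε-closure({0}) = {0}
'd' @ 1: {1,2}
'b' @ 2: {3,4,6,8}
'd' @ 3: {5,9,10,11,12}  [accepting]
'a' @ 4: {13,14}
'd' @ 5: {11,15}  [accepting]
end set {11,15} — state 11 in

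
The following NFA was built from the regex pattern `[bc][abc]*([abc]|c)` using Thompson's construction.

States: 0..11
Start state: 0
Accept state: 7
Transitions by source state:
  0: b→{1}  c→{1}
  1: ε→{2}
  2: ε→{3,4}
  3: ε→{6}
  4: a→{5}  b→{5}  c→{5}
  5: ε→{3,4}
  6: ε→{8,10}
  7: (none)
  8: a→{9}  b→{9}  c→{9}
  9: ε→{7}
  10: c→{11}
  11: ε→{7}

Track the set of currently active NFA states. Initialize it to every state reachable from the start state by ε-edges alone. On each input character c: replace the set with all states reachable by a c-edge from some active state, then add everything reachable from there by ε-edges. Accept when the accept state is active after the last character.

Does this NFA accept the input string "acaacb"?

Answer: REJECT

Derivation:
S₀ = ε-closure({0}) = {0}
'a' @ 1: {}  — no active states
rest 'caacb' ignored (set empty)
after full input: {}  (accept=7 not in)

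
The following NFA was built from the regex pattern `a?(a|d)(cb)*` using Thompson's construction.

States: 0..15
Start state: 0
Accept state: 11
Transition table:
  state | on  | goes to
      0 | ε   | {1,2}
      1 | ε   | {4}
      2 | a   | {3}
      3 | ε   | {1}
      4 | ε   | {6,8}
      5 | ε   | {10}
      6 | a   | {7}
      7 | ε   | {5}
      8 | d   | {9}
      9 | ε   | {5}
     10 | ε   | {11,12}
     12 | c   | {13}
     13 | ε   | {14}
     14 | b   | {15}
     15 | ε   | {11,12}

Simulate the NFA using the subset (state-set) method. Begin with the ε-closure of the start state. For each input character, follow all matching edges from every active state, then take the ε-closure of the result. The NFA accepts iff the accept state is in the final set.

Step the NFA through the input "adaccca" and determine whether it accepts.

start: ε-closure({0}) = {0,1,2,4,6,8}
'a' @ 1: {1,3,4,5,6,7,8,10,11,12}  ✓accept
'd' @ 2: {5,9,10,11,12}  ✓accept
'a' @ 3: {}  — no active states
rest 'ccca' ignored (set empty)
final: {}; accept 11 not in set

Answer: REJECT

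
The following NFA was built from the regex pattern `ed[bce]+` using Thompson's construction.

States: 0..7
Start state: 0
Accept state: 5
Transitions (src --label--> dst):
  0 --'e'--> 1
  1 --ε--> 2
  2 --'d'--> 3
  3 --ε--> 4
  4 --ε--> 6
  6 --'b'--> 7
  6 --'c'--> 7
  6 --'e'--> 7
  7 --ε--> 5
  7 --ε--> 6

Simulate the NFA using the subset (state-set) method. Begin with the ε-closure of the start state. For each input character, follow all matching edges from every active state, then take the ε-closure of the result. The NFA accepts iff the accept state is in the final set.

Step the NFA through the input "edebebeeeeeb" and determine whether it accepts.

Answer: ACCEPT

Steps:
start: ε-closure({0}) = {0}
'e' @ 1: {1,2}
'd' @ 2: {3,4,6}
'e' @ 3: {5,6,7}  [accepting]
'b' @ 4: {5,6,7}  [accepting]
'e' @ 5: {5,6,7}  [accepting]
'b' @ 6: {5,6,7}  [accepting]
'e' @ 7: {5,6,7}  [accepting]
'e' @ 8: {5,6,7}  [accepting]
'e' @ 9: {5,6,7}  [accepting]
'e' @ 10: {5,6,7}  [accepting]
'e' @ 11: {5,6,7}  [accepting]
'b' @ 12: {5,6,7}  [accepting]
after full input: {5,6,7}  (accept=5 in)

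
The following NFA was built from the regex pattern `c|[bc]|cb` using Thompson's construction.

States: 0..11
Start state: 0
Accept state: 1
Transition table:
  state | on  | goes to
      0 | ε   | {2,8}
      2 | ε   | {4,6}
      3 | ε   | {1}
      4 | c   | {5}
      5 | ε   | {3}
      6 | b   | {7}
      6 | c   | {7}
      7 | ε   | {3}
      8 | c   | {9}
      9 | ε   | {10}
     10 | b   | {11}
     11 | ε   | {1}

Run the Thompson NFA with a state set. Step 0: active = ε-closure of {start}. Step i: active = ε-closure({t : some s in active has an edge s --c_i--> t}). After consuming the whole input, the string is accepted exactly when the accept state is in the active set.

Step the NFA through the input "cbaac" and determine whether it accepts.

Answer: REJECT

Derivation:
start: ε-closure({0}) = {0,2,4,6,8}
'c' @ 1: {1,3,5,7,9,10}  (accept∈set)
'b' @ 2: {1,11}  (accept∈set)
'a' @ 3: {}  — dead — no transitions
rest 'ac' ignored (set empty)
end set {} — state 1 not in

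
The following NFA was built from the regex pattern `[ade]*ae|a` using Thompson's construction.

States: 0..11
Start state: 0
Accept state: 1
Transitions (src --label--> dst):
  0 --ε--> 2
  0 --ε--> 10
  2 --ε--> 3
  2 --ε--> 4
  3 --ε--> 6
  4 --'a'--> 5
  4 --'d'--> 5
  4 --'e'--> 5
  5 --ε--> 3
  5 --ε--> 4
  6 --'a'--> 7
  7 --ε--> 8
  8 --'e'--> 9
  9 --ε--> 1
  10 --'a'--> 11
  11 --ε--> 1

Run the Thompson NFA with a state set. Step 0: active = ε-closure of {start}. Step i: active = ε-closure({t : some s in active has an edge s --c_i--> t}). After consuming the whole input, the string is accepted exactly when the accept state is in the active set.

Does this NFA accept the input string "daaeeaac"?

S₀ = ε-closure({0}) = {0,2,3,4,6,10}
'd' @ 1: {3,4,5,6}
'a' @ 2: {3,4,5,6,7,8}
'a' @ 3: {3,4,5,6,7,8}
'e' @ 4: {1,3,4,5,6,9}  (accept∈set)
'e' @ 5: {3,4,5,6}
'a' @ 6: {3,4,5,6,7,8}
'a' @ 7: {3,4,5,6,7,8}
'c' @ 8: {}  — dead — no transitions
end set {} — state 1 not in

Answer: REJECT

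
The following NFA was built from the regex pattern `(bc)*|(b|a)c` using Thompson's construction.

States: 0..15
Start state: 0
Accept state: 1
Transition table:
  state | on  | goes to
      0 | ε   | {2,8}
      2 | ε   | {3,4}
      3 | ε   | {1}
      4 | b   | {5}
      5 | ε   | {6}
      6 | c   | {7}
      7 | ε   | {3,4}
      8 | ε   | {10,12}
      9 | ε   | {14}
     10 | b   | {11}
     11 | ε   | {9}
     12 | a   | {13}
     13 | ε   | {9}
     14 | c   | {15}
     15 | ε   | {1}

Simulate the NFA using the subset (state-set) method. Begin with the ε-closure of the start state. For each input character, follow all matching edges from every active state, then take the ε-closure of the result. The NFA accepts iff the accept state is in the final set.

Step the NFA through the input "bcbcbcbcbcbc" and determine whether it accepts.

Answer: ACCEPT

Steps:
initial (ε-close {0}): {0,1,2,3,4,8,10,12}
'b' @ 1: {5,6,9,11,14}
'c' @ 2: {1,3,4,7,15}  (accept∈set)
'b' @ 3: {5,6}
'c' @ 4: {1,3,4,7}  (accept∈set)
'b' @ 5: {5,6}
'c' @ 6: {1,3,4,7}  (accept∈set)
'b' @ 7: {5,6}
'c' @ 8: {1,3,4,7}  (accept∈set)
'b' @ 9: {5,6}
'c' @ 10: {1,3,4,7}  (accept∈set)
'b' @ 11: {5,6}
'c' @ 12: {1,3,4,7}  (accept∈set)
end set {1,3,4,7} — state 1 in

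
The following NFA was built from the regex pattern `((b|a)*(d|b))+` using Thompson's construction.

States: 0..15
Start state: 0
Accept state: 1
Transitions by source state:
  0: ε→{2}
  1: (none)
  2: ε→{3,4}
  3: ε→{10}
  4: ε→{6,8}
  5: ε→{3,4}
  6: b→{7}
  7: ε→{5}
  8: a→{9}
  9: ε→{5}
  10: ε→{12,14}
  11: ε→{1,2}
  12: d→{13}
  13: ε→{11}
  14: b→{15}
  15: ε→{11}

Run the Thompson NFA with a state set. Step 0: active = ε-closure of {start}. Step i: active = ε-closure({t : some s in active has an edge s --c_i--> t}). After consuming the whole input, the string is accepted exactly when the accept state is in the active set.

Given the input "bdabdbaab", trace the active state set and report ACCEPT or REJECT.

Answer: ACCEPT

Trace:
initial (ε-close {0}): {0,2,3,4,6,8,10,12,14}
'b' @ 1: {1,2,3,4,5,6,7,8,10,11,12,14,15}  (accept∈set)
'd' @ 2: {1,2,3,4,6,8,10,11,12,13,14}  (accept∈set)
'a' @ 3: {3,4,5,6,8,9,10,12,14}
'b' @ 4: {1,2,3,4,5,6,7,8,10,11,12,14,15}  (accept∈set)
'd' @ 5: {1,2,3,4,6,8,10,11,12,13,14}  (accept∈set)
'b' @ 6: {1,2,3,4,5,6,7,8,10,11,12,14,15}  (accept∈set)
'a' @ 7: {3,4,5,6,8,9,10,12,14}
'a' @ 8: {3,4,5,6,8,9,10,12,14}
'b' @ 9: {1,2,3,4,5,6,7,8,10,11,12,14,15}  (accept∈set)
after full input: {1,2,3,4,5,6,7,8,10,11,12,14,15}  (accept=1 in)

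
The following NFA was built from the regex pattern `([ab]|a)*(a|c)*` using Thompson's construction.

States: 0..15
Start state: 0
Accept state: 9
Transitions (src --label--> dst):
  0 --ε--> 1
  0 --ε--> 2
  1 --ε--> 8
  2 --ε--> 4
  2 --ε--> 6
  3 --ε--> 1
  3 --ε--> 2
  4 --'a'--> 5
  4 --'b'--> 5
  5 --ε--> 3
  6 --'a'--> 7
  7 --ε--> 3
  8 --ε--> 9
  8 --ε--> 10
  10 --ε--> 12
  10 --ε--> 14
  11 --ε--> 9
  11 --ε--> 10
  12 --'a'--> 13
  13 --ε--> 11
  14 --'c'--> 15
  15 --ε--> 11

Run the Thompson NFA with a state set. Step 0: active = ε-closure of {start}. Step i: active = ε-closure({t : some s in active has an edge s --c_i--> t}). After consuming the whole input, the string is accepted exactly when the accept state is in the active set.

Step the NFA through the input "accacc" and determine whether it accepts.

Answer: ACCEPT

Steps:
S₀ = ε-closure({0}) = {0,1,2,4,6,8,9,10,12,14}
'a' @ 1: {1,2,3,4,5,6,7,8,9,10,11,12,13,14}  [accepting]
'c' @ 2: {9,10,11,12,14,15}  [accepting]
'c' @ 3: {9,10,11,12,14,15}  [accepting]
'a' @ 4: {9,10,11,12,13,14}  [accepting]
'c' @ 5: {9,10,11,12,14,15}  [accepting]
'c' @ 6: {9,10,11,12,14,15}  [accepting]
after full input: {9,10,11,12,14,15}  (accept=9 in)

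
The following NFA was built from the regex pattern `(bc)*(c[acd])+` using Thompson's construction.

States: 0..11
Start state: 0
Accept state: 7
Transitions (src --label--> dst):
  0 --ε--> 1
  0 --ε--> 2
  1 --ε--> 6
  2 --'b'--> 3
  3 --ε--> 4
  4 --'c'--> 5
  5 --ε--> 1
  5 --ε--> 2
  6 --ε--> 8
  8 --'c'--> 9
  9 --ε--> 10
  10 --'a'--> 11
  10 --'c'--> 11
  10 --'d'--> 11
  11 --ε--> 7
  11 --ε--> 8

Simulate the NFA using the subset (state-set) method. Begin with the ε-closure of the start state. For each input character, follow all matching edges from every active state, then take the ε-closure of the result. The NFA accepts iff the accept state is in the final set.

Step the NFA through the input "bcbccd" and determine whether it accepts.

Answer: ACCEPT

Steps:
start: ε-closure({0}) = {0,1,2,6,8}
'b' @ 1: {3,4}
'c' @ 2: {1,2,5,6,8}
'b' @ 3: {3,4}
'c' @ 4: {1,2,5,6,8}
'c' @ 5: {9,10}
'd' @ 6: {7,8,11}  (accept∈set)
after full input: {7,8,11}  (accept=7 in)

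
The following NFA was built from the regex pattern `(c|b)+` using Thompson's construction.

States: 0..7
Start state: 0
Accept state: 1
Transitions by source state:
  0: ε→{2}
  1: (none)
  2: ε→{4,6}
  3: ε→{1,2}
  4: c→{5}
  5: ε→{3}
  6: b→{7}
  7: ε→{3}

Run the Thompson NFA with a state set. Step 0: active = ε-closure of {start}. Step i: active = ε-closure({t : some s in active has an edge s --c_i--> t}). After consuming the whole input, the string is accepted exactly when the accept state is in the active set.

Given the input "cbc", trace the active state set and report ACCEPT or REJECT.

initial (ε-close {0}): {0,2,4,6}
'c' @ 1: {1,2,3,4,5,6}  ✓accept
'b' @ 2: {1,2,3,4,6,7}  ✓accept
'c' @ 3: {1,2,3,4,5,6}  ✓accept
end set {1,2,3,4,5,6} — state 1 in

Answer: ACCEPT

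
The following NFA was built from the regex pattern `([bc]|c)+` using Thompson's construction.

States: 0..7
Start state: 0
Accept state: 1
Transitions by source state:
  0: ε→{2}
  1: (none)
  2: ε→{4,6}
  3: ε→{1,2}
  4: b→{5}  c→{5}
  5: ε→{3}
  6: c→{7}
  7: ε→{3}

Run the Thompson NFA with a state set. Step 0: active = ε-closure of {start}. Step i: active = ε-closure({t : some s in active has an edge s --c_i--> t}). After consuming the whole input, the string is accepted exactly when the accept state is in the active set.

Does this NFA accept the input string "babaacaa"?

S₀ = ε-closure({0}) = {0,2,4,6}
'b' @ 1: {1,2,3,4,5,6}  (accept∈set)
'a' @ 2: {}  — state set empty
rest 'baacaa' ignored (set empty)
end set {} — state 1 not in

Answer: REJECT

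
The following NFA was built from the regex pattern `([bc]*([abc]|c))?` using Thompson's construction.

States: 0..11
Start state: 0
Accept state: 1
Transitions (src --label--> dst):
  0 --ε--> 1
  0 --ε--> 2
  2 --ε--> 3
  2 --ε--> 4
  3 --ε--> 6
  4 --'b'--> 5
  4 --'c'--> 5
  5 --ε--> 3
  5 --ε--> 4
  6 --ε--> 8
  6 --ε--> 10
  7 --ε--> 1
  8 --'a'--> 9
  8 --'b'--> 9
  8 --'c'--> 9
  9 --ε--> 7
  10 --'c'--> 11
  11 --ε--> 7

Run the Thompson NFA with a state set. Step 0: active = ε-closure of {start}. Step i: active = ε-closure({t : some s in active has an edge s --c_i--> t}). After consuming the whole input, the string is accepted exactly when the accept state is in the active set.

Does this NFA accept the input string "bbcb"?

start: ε-closure({0}) = {0,1,2,3,4,6,8,10}
'b' @ 1: {1,3,4,5,6,7,8,9,10}  ✓accept
'b' @ 2: {1,3,4,5,6,7,8,9,10}  ✓accept
'c' @ 3: {1,3,4,5,6,7,8,9,10,11}  ✓accept
'b' @ 4: {1,3,4,5,6,7,8,9,10}  ✓accept
final: {1,3,4,5,6,7,8,9,10}; accept 1 in set

Answer: ACCEPT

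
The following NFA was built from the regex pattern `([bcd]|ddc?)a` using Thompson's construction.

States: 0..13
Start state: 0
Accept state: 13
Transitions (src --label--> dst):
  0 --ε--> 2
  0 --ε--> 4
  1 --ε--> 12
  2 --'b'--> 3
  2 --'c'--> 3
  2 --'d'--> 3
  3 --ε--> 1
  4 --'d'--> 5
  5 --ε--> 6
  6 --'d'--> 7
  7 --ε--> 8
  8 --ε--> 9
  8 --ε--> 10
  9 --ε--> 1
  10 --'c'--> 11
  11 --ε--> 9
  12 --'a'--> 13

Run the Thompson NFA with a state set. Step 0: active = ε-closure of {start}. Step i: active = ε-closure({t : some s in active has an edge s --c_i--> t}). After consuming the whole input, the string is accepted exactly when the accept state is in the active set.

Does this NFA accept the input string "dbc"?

Answer: REJECT

Trace:
initial (ε-close {0}): {0,2,4}
'd' @ 1: {1,3,5,6,12}
'b' @ 2: {}  — no active states
rest 'c' ignored (set empty)
end set {} — state 13 not in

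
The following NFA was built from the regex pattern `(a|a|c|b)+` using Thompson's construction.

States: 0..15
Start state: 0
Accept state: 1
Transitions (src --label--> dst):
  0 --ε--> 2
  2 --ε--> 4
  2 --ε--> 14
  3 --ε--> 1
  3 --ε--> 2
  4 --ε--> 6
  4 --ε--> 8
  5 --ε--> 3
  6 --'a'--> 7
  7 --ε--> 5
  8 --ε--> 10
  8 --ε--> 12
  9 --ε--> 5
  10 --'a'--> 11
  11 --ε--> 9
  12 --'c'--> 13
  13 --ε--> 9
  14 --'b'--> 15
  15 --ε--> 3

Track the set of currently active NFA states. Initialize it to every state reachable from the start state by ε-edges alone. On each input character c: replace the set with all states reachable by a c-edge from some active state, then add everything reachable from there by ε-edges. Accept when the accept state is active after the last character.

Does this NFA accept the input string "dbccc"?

initial (ε-close {0}): {0,2,4,6,8,10,12,14}
'd' @ 1: {}  — state set empty
rest 'bccc' ignored (set empty)
end set {} — state 1 not in

Answer: REJECT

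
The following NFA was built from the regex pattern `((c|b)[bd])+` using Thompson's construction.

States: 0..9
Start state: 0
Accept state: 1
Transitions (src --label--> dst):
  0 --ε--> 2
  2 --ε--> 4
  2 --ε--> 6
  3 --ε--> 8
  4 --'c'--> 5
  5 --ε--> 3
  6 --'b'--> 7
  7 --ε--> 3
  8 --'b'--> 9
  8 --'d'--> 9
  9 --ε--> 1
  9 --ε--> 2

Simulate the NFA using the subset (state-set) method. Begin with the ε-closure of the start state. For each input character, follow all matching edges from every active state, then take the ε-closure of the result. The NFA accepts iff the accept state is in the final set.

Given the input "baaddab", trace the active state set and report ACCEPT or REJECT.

S₀ = ε-closure({0}) = {0,2,4,6}
'b' @ 1: {3,7,8}
'a' @ 2: {}  — dead — no transitions
rest 'addab' ignored (set empty)
end set {} — state 1 not in

Answer: REJECT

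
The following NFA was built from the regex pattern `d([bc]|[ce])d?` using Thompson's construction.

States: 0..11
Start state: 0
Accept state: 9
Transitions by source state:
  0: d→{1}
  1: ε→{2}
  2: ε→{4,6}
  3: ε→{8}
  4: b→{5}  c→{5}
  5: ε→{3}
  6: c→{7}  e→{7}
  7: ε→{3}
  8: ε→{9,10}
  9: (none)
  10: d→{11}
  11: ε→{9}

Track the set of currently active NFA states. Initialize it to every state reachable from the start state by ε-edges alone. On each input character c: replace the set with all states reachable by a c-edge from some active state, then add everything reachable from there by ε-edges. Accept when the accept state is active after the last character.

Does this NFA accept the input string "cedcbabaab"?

start: ε-closure({0}) = {0}
'c' @ 1: {}  — dead — no transitions
rest 'edcbabaab' ignored (set empty)
after full input: {}  (accept=9 not in)

Answer: REJECT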